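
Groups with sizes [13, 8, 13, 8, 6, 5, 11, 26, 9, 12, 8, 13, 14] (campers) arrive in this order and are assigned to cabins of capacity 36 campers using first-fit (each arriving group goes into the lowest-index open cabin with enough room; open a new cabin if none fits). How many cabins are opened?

5

  13 → cabin 1 (new)  [load 13/36]
  8 → cabin 1  [load 21/36]
  13 → cabin 1  [load 34/36]
  8 → cabin 2 (new)  [load 8/36]
  6 → cabin 2  [load 14/36]
  5 → cabin 2  [load 19/36]
  11 → cabin 2  [load 30/36]
  26 → cabin 3 (new)  [load 26/36]
  9 → cabin 3  [load 35/36]
  12 → cabin 4 (new)  [load 12/36]
  8 → cabin 4  [load 20/36]
  13 → cabin 4  [load 33/36]
  14 → cabin 5 (new)  [load 14/36]
5 cabins opened.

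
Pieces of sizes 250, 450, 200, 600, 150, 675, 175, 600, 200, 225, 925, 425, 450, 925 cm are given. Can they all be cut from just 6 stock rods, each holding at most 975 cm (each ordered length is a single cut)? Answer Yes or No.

Total = 6250 cm; ⌈6250/975⌉ = 7.
At least 7 stock rods are required, but only 6 are allowed.

No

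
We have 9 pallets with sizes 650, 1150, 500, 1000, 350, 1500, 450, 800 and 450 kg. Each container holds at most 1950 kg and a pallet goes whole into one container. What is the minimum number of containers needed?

4

Total = 1500 + 1150 + 1000 + 800 + 650 + 500 + 450 + 450 + 350 = 6850 kg.
Lower bound: ⌈6850/1950⌉ = 4 containers.
A packing using 4 containers:
  container 1: 1500 + 450 = 1950
  container 2: 1150 + 800 = 1950
  container 3: 1000 + 650 = 1650
  container 4: 500 + 450 + 350 = 1300
This matches the lower bound, so 4 is optimal.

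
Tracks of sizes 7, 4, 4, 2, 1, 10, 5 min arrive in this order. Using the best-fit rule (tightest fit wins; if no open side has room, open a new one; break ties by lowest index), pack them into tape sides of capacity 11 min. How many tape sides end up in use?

4

  7 → side 1 (new)  [load 7/11]
  4 → side 1  [load 11/11]
  4 → side 2 (new)  [load 4/11]
  2 → side 2  [load 6/11]
  1 → side 2  [load 7/11]
  10 → side 3 (new)  [load 10/11]
  5 → side 4 (new)  [load 5/11]
4 tape sides opened.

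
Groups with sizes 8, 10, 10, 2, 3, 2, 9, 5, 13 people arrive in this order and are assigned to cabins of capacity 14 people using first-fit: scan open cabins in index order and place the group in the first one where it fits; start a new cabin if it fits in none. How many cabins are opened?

5

  8 → cabin 1 (new)  [load 8/14]
  10 → cabin 2 (new)  [load 10/14]
  10 → cabin 3 (new)  [load 10/14]
  2 → cabin 1  [load 10/14]
  3 → cabin 1  [load 13/14]
  2 → cabin 2  [load 12/14]
  9 → cabin 4 (new)  [load 9/14]
  5 → cabin 4  [load 14/14]
  13 → cabin 5 (new)  [load 13/14]
5 cabins opened.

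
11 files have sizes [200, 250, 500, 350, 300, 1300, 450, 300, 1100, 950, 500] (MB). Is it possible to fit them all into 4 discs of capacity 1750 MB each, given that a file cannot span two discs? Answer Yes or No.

A valid assignment using 4 discs:
  disc 1: 1300 + 450 = 1750
  disc 2: 1100 + 500 = 1600
  disc 3: 950 + 500 + 300 = 1750
  disc 4: 350 + 300 + 250 + 200 = 1100
Every load is within 1750 MB, so 4 discs suffice.

Yes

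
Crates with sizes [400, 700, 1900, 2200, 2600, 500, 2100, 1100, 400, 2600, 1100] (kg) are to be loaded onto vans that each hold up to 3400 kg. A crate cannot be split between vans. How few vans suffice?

5

Total = 2600 + 2600 + 2200 + 2100 + 1900 + 1100 + 1100 + 700 + 500 + 400 + 400 = 15600 kg.
Lower bound: ⌈15600/3400⌉ = 5 vans.
A packing using 5 vans:
  van 1: 2600 + 700 = 3300
  van 2: 2600 + 500 = 3100
  van 3: 2200 + 1100 = 3300
  van 4: 2100 + 1100 = 3200
  van 5: 1900 + 400 + 400 = 2700
This matches the lower bound, so 5 is optimal.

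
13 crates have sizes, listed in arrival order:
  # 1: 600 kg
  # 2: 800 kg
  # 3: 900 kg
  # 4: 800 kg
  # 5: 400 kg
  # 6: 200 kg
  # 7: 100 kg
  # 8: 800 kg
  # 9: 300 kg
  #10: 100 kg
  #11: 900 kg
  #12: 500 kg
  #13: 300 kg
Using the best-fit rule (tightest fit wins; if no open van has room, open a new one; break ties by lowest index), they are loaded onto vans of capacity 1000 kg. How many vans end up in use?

  600 → van 1 (new)  [load 600/1000]
  800 → van 2 (new)  [load 800/1000]
  900 → van 3 (new)  [load 900/1000]
  800 → van 4 (new)  [load 800/1000]
  400 → van 1  [load 1000/1000]
  200 → van 2  [load 1000/1000]
  100 → van 3  [load 1000/1000]
  800 → van 5 (new)  [load 800/1000]
  300 → van 6 (new)  [load 300/1000]
  100 → van 4  [load 900/1000]
  900 → van 7 (new)  [load 900/1000]
  500 → van 6  [load 800/1000]
  300 → van 8 (new)  [load 300/1000]
8 vans opened.

8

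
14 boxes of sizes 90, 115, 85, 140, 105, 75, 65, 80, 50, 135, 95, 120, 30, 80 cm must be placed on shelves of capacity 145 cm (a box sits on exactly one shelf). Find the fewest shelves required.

Total = 140 + 135 + 120 + 115 + 105 + 95 + 90 + 85 + 80 + 80 + 75 + 65 + 50 + 30 = 1265 cm.
Lower bound: ⌈1265/145⌉ = 9 shelves.
Also, 11 boxes each exceed 145/2 cm, and no two of those can share a shelf, so at least 11 shelves are needed.
A packing using 11 shelves:
  shelf 1: 140 = 140
  shelf 2: 135 = 135
  shelf 3: 120 = 120
  shelf 4: 115 + 30 = 145
  shelf 5: 105 = 105
  shelf 6: 95 + 50 = 145
  shelf 7: 90 = 90
  shelf 8: 85 = 85
  shelf 9: 80 + 65 = 145
  shelf 10: 80 = 80
  shelf 11: 75 = 75
This matches the lower bound, so 11 is optimal.

11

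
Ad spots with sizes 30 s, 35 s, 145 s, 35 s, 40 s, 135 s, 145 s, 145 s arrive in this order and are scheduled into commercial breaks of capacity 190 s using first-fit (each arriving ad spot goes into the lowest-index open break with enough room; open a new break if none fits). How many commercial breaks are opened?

5

  30 → break 1 (new)  [load 30/190]
  35 → break 1  [load 65/190]
  145 → break 2 (new)  [load 145/190]
  35 → break 1  [load 100/190]
  40 → break 1  [load 140/190]
  135 → break 3 (new)  [load 135/190]
  145 → break 4 (new)  [load 145/190]
  145 → break 5 (new)  [load 145/190]
5 commercial breaks opened.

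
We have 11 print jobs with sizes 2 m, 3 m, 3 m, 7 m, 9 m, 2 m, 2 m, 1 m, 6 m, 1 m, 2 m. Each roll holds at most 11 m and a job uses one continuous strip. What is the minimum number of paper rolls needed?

Total = 9 + 7 + 6 + 3 + 3 + 2 + 2 + 2 + 2 + 1 + 1 = 38 m.
Lower bound: ⌈38/11⌉ = 4 paper rolls.
A packing using 4 paper rolls:
  roll 1: 9 + 2 = 11
  roll 2: 7 + 3 + 1 = 11
  roll 3: 6 + 3 + 2 = 11
  roll 4: 2 + 2 + 1 = 5
This matches the lower bound, so 4 is optimal.

4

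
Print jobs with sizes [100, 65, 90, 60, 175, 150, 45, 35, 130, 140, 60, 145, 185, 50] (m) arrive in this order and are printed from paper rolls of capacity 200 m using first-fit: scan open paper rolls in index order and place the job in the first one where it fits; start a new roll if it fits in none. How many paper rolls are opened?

8

  100 → roll 1 (new)  [load 100/200]
  65 → roll 1  [load 165/200]
  90 → roll 2 (new)  [load 90/200]
  60 → roll 2  [load 150/200]
  175 → roll 3 (new)  [load 175/200]
  150 → roll 4 (new)  [load 150/200]
  45 → roll 2  [load 195/200]
  35 → roll 1  [load 200/200]
  130 → roll 5 (new)  [load 130/200]
  140 → roll 6 (new)  [load 140/200]
  60 → roll 5  [load 190/200]
  145 → roll 7 (new)  [load 145/200]
  185 → roll 8 (new)  [load 185/200]
  50 → roll 4  [load 200/200]
8 paper rolls opened.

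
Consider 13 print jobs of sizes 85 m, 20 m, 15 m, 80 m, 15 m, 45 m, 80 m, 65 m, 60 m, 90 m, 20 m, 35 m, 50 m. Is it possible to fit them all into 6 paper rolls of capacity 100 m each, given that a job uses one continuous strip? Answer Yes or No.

Total = 660 m; ⌈660/100⌉ = 7.
At least 7 paper rolls are required, but only 6 are allowed.

No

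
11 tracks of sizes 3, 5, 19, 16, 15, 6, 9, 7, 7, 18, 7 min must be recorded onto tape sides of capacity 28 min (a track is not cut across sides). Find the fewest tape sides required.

4

Total = 19 + 18 + 16 + 15 + 9 + 7 + 7 + 7 + 6 + 5 + 3 = 112 min.
Lower bound: ⌈112/28⌉ = 4 tape sides.
A packing using 4 tape sides:
  side 1: 19 + 9 = 28
  side 2: 18 + 7 + 3 = 28
  side 3: 16 + 7 + 5 = 28
  side 4: 15 + 7 + 6 = 28
This matches the lower bound, so 4 is optimal.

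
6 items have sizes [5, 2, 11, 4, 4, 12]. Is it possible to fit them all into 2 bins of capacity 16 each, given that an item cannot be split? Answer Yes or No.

Total = 38; ⌈38/16⌉ = 3.
At least 3 bins are required, but only 2 are allowed.

No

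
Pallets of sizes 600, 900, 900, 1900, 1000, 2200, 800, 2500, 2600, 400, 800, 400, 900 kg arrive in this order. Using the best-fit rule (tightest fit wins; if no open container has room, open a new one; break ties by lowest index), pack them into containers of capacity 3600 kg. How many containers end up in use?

5

  600 → container 1 (new)  [load 600/3600]
  900 → container 1  [load 1500/3600]
  900 → container 1  [load 2400/3600]
  1900 → container 2 (new)  [load 1900/3600]
  1000 → container 1  [load 3400/3600]
  2200 → container 3 (new)  [load 2200/3600]
  800 → container 3  [load 3000/3600]
  2500 → container 4 (new)  [load 2500/3600]
  2600 → container 5 (new)  [load 2600/3600]
  400 → container 3  [load 3400/3600]
  800 → container 5  [load 3400/3600]
  400 → container 4  [load 2900/3600]
  900 → container 2  [load 2800/3600]
5 containers opened.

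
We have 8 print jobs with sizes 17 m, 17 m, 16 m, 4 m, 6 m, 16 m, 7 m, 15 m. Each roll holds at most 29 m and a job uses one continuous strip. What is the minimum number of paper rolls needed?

5

Total = 17 + 17 + 16 + 16 + 15 + 7 + 6 + 4 = 98 m.
Lower bound: ⌈98/29⌉ = 4 paper rolls.
Also, 5 print jobs each exceed 29/2 m, and no two of those can share a roll, so at least 5 paper rolls are needed.
A packing using 5 paper rolls:
  roll 1: 17 + 7 + 4 = 28
  roll 2: 17 + 6 = 23
  roll 3: 16 = 16
  roll 4: 16 = 16
  roll 5: 15 = 15
This matches the lower bound, so 5 is optimal.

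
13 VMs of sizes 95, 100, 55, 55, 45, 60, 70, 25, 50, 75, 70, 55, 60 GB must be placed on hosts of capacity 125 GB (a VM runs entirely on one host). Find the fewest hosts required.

Total = 100 + 95 + 75 + 70 + 70 + 60 + 60 + 55 + 55 + 55 + 50 + 45 + 25 = 815 GB.
Lower bound: ⌈815/125⌉ = 7 hosts.
A packing using 7 hosts:
  host 1: 100 + 25 = 125
  host 2: 95 = 95
  host 3: 75 + 50 = 125
  host 4: 70 + 55 = 125
  host 5: 70 + 55 = 125
  host 6: 60 + 60 = 120
  host 7: 55 + 45 = 100
This matches the lower bound, so 7 is optimal.

7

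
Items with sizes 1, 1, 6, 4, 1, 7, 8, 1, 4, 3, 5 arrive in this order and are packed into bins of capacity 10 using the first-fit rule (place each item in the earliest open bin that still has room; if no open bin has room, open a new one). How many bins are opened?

5

  1 → bin 1 (new)  [load 1/10]
  1 → bin 1  [load 2/10]
  6 → bin 1  [load 8/10]
  4 → bin 2 (new)  [load 4/10]
  1 → bin 1  [load 9/10]
  7 → bin 3 (new)  [load 7/10]
  8 → bin 4 (new)  [load 8/10]
  1 → bin 1  [load 10/10]
  4 → bin 2  [load 8/10]
  3 → bin 3  [load 10/10]
  5 → bin 5 (new)  [load 5/10]
5 bins opened.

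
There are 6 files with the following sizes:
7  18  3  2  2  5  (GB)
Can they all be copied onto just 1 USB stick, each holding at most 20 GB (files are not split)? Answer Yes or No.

Total = 37 GB; ⌈37/20⌉ = 2.
At least 2 USB sticks are required, but only 1 is allowed.

No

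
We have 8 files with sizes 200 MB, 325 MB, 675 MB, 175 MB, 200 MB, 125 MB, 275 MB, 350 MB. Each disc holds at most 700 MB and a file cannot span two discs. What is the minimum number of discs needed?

Total = 675 + 350 + 325 + 275 + 200 + 200 + 175 + 125 = 2325 MB.
Lower bound: ⌈2325/700⌉ = 4 discs.
A packing using 4 discs:
  disc 1: 675 = 675
  disc 2: 350 + 325 = 675
  disc 3: 275 + 200 + 200 = 675
  disc 4: 175 + 125 = 300
This matches the lower bound, so 4 is optimal.

4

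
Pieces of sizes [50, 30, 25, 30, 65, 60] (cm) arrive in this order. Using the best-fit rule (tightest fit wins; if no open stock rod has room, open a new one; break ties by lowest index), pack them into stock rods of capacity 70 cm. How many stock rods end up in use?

  50 → stock rod 1 (new)  [load 50/70]
  30 → stock rod 2 (new)  [load 30/70]
  25 → stock rod 2  [load 55/70]
  30 → stock rod 3 (new)  [load 30/70]
  65 → stock rod 4 (new)  [load 65/70]
  60 → stock rod 5 (new)  [load 60/70]
5 stock rods opened.

5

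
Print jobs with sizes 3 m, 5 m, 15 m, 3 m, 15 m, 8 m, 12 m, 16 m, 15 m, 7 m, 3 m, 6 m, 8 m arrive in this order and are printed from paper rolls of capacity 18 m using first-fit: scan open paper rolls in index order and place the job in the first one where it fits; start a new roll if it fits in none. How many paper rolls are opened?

  3 → roll 1 (new)  [load 3/18]
  5 → roll 1  [load 8/18]
  15 → roll 2 (new)  [load 15/18]
  3 → roll 1  [load 11/18]
  15 → roll 3 (new)  [load 15/18]
  8 → roll 4 (new)  [load 8/18]
  12 → roll 5 (new)  [load 12/18]
  16 → roll 6 (new)  [load 16/18]
  15 → roll 7 (new)  [load 15/18]
  7 → roll 1  [load 18/18]
  3 → roll 2  [load 18/18]
  6 → roll 4  [load 14/18]
  8 → roll 8 (new)  [load 8/18]
8 paper rolls opened.

8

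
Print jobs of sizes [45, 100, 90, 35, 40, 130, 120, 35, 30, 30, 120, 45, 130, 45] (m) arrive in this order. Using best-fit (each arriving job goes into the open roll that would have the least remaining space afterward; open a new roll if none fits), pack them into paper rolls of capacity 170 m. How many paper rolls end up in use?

  45 → roll 1 (new)  [load 45/170]
  100 → roll 1  [load 145/170]
  90 → roll 2 (new)  [load 90/170]
  35 → roll 2  [load 125/170]
  40 → roll 2  [load 165/170]
  130 → roll 3 (new)  [load 130/170]
  120 → roll 4 (new)  [load 120/170]
  35 → roll 3  [load 165/170]
  30 → roll 4  [load 150/170]
  30 → roll 5 (new)  [load 30/170]
  120 → roll 5  [load 150/170]
  45 → roll 6 (new)  [load 45/170]
  130 → roll 7 (new)  [load 130/170]
  45 → roll 6  [load 90/170]
7 paper rolls opened.

7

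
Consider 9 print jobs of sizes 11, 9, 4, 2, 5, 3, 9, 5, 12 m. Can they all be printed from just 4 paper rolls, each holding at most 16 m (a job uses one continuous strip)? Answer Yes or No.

A valid assignment using 4 paper rolls:
  roll 1: 12 + 4 = 16
  roll 2: 11 + 5 = 16
  roll 3: 9 + 5 + 2 = 16
  roll 4: 9 + 3 = 12
Every load is within 16 m, so 4 paper rolls suffice.

Yes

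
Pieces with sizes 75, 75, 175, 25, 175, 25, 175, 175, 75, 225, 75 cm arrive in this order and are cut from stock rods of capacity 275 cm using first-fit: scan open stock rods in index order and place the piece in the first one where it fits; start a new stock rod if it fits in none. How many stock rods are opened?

  75 → stock rod 1 (new)  [load 75/275]
  75 → stock rod 1  [load 150/275]
  175 → stock rod 2 (new)  [load 175/275]
  25 → stock rod 1  [load 175/275]
  175 → stock rod 3 (new)  [load 175/275]
  25 → stock rod 1  [load 200/275]
  175 → stock rod 4 (new)  [load 175/275]
  175 → stock rod 5 (new)  [load 175/275]
  75 → stock rod 1  [load 275/275]
  225 → stock rod 6 (new)  [load 225/275]
  75 → stock rod 2  [load 250/275]
6 stock rods opened.

6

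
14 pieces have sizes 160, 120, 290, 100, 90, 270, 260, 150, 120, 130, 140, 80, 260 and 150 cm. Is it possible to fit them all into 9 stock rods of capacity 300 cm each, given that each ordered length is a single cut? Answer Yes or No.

A valid assignment using 9 stock rods:
  stock rod 1: 290 = 290
  stock rod 2: 270 = 270
  stock rod 3: 260 = 260
  stock rod 4: 260 = 260
  stock rod 5: 160 + 140 = 300
  stock rod 6: 150 + 150 = 300
  stock rod 7: 130 + 120 = 250
  stock rod 8: 120 + 100 + 80 = 300
  stock rod 9: 90 = 90
Every load is within 300 cm, so 9 stock rods suffice.

Yes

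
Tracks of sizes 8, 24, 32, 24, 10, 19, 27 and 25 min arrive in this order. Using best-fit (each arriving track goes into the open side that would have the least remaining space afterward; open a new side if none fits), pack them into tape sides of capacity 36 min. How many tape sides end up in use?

  8 → side 1 (new)  [load 8/36]
  24 → side 1  [load 32/36]
  32 → side 2 (new)  [load 32/36]
  24 → side 3 (new)  [load 24/36]
  10 → side 3  [load 34/36]
  19 → side 4 (new)  [load 19/36]
  27 → side 5 (new)  [load 27/36]
  25 → side 6 (new)  [load 25/36]
6 tape sides opened.

6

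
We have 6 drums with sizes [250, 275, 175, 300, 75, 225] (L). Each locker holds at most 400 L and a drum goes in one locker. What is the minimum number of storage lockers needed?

Total = 300 + 275 + 250 + 225 + 175 + 75 = 1300 L.
Lower bound: ⌈1300/400⌉ = 4 storage lockers.
A packing using 4 storage lockers:
  locker 1: 300 + 75 = 375
  locker 2: 275 = 275
  locker 3: 250 = 250
  locker 4: 225 + 175 = 400
This matches the lower bound, so 4 is optimal.

4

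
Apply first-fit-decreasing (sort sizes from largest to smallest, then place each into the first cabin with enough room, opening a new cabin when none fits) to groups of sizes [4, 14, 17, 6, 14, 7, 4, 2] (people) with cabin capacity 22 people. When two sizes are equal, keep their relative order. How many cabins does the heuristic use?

4

Sorted descending: 17, 14, 14, 7, 6, 4, 4, 2.
  17 → cabin 1 (new)  [load 17/22]
  14 → cabin 2 (new)  [load 14/22]
  14 → cabin 3 (new)  [load 14/22]
  7 → cabin 2  [load 21/22]
  6 → cabin 3  [load 20/22]
  4 → cabin 1  [load 21/22]
  4 → cabin 4 (new)  [load 4/22]
  2 → cabin 3  [load 22/22]
4 cabins opened.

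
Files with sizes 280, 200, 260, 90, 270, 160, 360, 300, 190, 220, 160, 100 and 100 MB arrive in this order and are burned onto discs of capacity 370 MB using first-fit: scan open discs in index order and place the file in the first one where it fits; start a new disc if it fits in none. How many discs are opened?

  280 → disc 1 (new)  [load 280/370]
  200 → disc 2 (new)  [load 200/370]
  260 → disc 3 (new)  [load 260/370]
  90 → disc 1  [load 370/370]
  270 → disc 4 (new)  [load 270/370]
  160 → disc 2  [load 360/370]
  360 → disc 5 (new)  [load 360/370]
  300 → disc 6 (new)  [load 300/370]
  190 → disc 7 (new)  [load 190/370]
  220 → disc 8 (new)  [load 220/370]
  160 → disc 7  [load 350/370]
  100 → disc 3  [load 360/370]
  100 → disc 4  [load 370/370]
8 discs opened.

8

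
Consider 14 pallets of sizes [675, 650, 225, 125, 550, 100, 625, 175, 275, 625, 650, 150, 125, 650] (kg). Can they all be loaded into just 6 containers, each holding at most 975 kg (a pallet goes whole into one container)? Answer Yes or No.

Total = 5600 kg; ⌈5600/975⌉ = 6.
7 pallets each exceed half the capacity and cannot share a container, forcing at least 7 containers.
At least 7 containers are required, but only 6 are allowed.

No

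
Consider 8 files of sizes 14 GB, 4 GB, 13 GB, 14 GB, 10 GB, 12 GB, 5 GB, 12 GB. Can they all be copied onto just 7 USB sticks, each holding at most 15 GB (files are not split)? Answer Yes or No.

Yes

A valid assignment using 7 USB sticks:
  USB stick 1: 14 = 14
  USB stick 2: 14 = 14
  USB stick 3: 13 = 13
  USB stick 4: 12 = 12
  USB stick 5: 12 = 12
  USB stick 6: 10 + 5 = 15
  USB stick 7: 4 = 4
Every load is within 15 GB, so 7 USB sticks suffice.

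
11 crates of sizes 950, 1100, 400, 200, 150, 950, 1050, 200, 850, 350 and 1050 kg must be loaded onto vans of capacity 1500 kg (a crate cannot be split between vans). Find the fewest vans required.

6

Total = 1100 + 1050 + 1050 + 950 + 950 + 850 + 400 + 350 + 200 + 200 + 150 = 7250 kg.
Lower bound: ⌈7250/1500⌉ = 5 vans.
Also, 6 crates each exceed 750 kg, and no two of those can share a van, so at least 6 vans are needed.
A packing using 6 vans:
  van 1: 1100 + 400 = 1500
  van 2: 1050 + 350 = 1400
  van 3: 1050 + 200 + 200 = 1450
  van 4: 950 + 150 = 1100
  van 5: 950 = 950
  van 6: 850 = 850
This matches the lower bound, so 6 is optimal.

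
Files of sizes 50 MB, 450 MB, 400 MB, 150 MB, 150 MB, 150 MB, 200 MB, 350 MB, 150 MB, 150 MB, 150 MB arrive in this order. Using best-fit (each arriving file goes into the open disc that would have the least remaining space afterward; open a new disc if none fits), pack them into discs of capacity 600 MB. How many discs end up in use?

  50 → disc 1 (new)  [load 50/600]
  450 → disc 1  [load 500/600]
  400 → disc 2 (new)  [load 400/600]
  150 → disc 2  [load 550/600]
  150 → disc 3 (new)  [load 150/600]
  150 → disc 3  [load 300/600]
  200 → disc 3  [load 500/600]
  350 → disc 4 (new)  [load 350/600]
  150 → disc 4  [load 500/600]
  150 → disc 5 (new)  [load 150/600]
  150 → disc 5  [load 300/600]
5 discs opened.

5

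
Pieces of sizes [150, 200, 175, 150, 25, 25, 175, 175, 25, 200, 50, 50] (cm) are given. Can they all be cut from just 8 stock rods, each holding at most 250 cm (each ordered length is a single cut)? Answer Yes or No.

Yes

A valid assignment using 7 stock rods:
  stock rod 1: 200 + 50 = 250
  stock rod 2: 200 + 50 = 250
  stock rod 3: 175 + 25 + 25 + 25 = 250
  stock rod 4: 175 = 175
  stock rod 5: 175 = 175
  stock rod 6: 150 = 150
  stock rod 7: 150 = 150
That uses only 7 ≤ 8, so 8 stock rods are enough.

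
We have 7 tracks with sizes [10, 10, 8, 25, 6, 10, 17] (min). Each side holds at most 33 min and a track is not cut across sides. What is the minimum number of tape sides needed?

3

Total = 25 + 17 + 10 + 10 + 10 + 8 + 6 = 86 min.
Lower bound: ⌈86/33⌉ = 3 tape sides.
A packing using 3 tape sides:
  side 1: 25 + 8 = 33
  side 2: 17 + 10 + 6 = 33
  side 3: 10 + 10 = 20
This matches the lower bound, so 3 is optimal.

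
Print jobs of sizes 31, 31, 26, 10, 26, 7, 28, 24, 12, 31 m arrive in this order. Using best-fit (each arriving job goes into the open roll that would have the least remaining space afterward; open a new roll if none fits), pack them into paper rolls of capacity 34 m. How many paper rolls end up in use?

  31 → roll 1 (new)  [load 31/34]
  31 → roll 2 (new)  [load 31/34]
  26 → roll 3 (new)  [load 26/34]
  10 → roll 4 (new)  [load 10/34]
  26 → roll 5 (new)  [load 26/34]
  7 → roll 3  [load 33/34]
  28 → roll 6 (new)  [load 28/34]
  24 → roll 4  [load 34/34]
  12 → roll 7 (new)  [load 12/34]
  31 → roll 8 (new)  [load 31/34]
8 paper rolls opened.

8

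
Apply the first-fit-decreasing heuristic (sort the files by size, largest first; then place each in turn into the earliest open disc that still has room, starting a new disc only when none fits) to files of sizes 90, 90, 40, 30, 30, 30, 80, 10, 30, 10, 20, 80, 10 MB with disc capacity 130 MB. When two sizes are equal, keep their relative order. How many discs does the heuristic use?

Sorted descending: 90, 90, 80, 80, 40, 30, 30, 30, 30, 20, 10, 10, 10.
  90 → disc 1 (new)  [load 90/130]
  90 → disc 2 (new)  [load 90/130]
  80 → disc 3 (new)  [load 80/130]
  80 → disc 4 (new)  [load 80/130]
  40 → disc 1  [load 130/130]
  30 → disc 2  [load 120/130]
  30 → disc 3  [load 110/130]
  30 → disc 4  [load 110/130]
  30 → disc 5 (new)  [load 30/130]
  20 → disc 3  [load 130/130]
  10 → disc 2  [load 130/130]
  10 → disc 4  [load 120/130]
  10 → disc 4  [load 130/130]
5 discs opened.

5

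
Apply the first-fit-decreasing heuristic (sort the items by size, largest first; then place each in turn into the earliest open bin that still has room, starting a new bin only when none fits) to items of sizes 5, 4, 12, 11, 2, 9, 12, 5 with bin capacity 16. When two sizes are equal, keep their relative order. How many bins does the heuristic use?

Sorted descending: 12, 12, 11, 9, 5, 5, 4, 2.
  12 → bin 1 (new)  [load 12/16]
  12 → bin 2 (new)  [load 12/16]
  11 → bin 3 (new)  [load 11/16]
  9 → bin 4 (new)  [load 9/16]
  5 → bin 3  [load 16/16]
  5 → bin 4  [load 14/16]
  4 → bin 1  [load 16/16]
  2 → bin 2  [load 14/16]
4 bins opened.

4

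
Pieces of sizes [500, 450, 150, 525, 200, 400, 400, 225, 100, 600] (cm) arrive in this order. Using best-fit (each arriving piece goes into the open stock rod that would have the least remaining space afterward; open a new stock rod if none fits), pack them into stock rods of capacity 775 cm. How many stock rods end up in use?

  500 → stock rod 1 (new)  [load 500/775]
  450 → stock rod 2 (new)  [load 450/775]
  150 → stock rod 1  [load 650/775]
  525 → stock rod 3 (new)  [load 525/775]
  200 → stock rod 3  [load 725/775]
  400 → stock rod 4 (new)  [load 400/775]
  400 → stock rod 5 (new)  [load 400/775]
  225 → stock rod 2  [load 675/775]
  100 → stock rod 2  [load 775/775]
  600 → stock rod 6 (new)  [load 600/775]
6 stock rods opened.

6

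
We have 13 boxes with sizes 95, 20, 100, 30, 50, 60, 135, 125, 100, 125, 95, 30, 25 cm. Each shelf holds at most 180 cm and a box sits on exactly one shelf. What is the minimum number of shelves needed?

Total = 135 + 125 + 125 + 100 + 100 + 95 + 95 + 60 + 50 + 30 + 30 + 25 + 20 = 990 cm.
Lower bound: ⌈990/180⌉ = 6 shelves.
Also, 7 boxes each exceed 90 cm, and no two of those can share a shelf, so at least 7 shelves are needed.
A packing using 7 shelves:
  shelf 1: 135 + 30 = 165
  shelf 2: 125 + 50 = 175
  shelf 3: 125 + 30 + 25 = 180
  shelf 4: 100 + 60 + 20 = 180
  shelf 5: 100 = 100
  shelf 6: 95 = 95
  shelf 7: 95 = 95
This matches the lower bound, so 7 is optimal.

7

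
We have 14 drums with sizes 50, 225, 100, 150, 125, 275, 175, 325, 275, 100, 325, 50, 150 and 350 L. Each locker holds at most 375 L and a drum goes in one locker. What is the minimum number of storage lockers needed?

Total = 350 + 325 + 325 + 275 + 275 + 225 + 175 + 150 + 150 + 125 + 100 + 100 + 50 + 50 = 2675 L.
Lower bound: ⌈2675/375⌉ = 8 storage lockers.
A packing using 8 storage lockers:
  locker 1: 350 = 350
  locker 2: 325 + 50 = 375
  locker 3: 325 + 50 = 375
  locker 4: 275 + 100 = 375
  locker 5: 275 + 100 = 375
  locker 6: 225 + 150 = 375
  locker 7: 175 + 150 = 325
  locker 8: 125 = 125
This matches the lower bound, so 8 is optimal.

8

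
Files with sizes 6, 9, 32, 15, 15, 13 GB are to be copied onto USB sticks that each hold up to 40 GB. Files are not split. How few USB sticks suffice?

Total = 32 + 15 + 15 + 13 + 9 + 6 = 90 GB.
Lower bound: ⌈90/40⌉ = 3 USB sticks.
A packing using 3 USB sticks:
  USB stick 1: 32 + 6 = 38
  USB stick 2: 15 + 15 + 9 = 39
  USB stick 3: 13 = 13
This matches the lower bound, so 3 is optimal.

3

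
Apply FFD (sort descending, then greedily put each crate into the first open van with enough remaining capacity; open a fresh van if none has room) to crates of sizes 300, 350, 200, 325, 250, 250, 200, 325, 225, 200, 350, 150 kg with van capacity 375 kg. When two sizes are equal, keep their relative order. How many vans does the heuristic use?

11

Sorted descending: 350, 350, 325, 325, 300, 250, 250, 225, 200, 200, 200, 150.
  350 → van 1 (new)  [load 350/375]
  350 → van 2 (new)  [load 350/375]
  325 → van 3 (new)  [load 325/375]
  325 → van 4 (new)  [load 325/375]
  300 → van 5 (new)  [load 300/375]
  250 → van 6 (new)  [load 250/375]
  250 → van 7 (new)  [load 250/375]
  225 → van 8 (new)  [load 225/375]
  200 → van 9 (new)  [load 200/375]
  200 → van 10 (new)  [load 200/375]
  200 → van 11 (new)  [load 200/375]
  150 → van 8  [load 375/375]
11 vans opened.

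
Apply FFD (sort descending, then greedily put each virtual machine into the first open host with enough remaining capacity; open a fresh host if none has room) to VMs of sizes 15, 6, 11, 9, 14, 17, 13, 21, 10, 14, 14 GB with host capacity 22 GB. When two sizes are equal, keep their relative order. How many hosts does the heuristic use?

Sorted descending: 21, 17, 15, 14, 14, 14, 13, 11, 10, 9, 6.
  21 → host 1 (new)  [load 21/22]
  17 → host 2 (new)  [load 17/22]
  15 → host 3 (new)  [load 15/22]
  14 → host 4 (new)  [load 14/22]
  14 → host 5 (new)  [load 14/22]
  14 → host 6 (new)  [load 14/22]
  13 → host 7 (new)  [load 13/22]
  11 → host 8 (new)  [load 11/22]
  10 → host 8  [load 21/22]
  9 → host 7  [load 22/22]
  6 → host 3  [load 21/22]
8 hosts opened.

8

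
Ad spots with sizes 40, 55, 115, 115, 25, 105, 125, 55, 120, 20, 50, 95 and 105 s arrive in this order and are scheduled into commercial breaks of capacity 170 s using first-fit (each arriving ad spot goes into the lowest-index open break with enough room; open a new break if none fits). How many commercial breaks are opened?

  40 → break 1 (new)  [load 40/170]
  55 → break 1  [load 95/170]
  115 → break 2 (new)  [load 115/170]
  115 → break 3 (new)  [load 115/170]
  25 → break 1  [load 120/170]
  105 → break 4 (new)  [load 105/170]
  125 → break 5 (new)  [load 125/170]
  55 → break 2  [load 170/170]
  120 → break 6 (new)  [load 120/170]
  20 → break 1  [load 140/170]
  50 → break 3  [load 165/170]
  95 → break 7 (new)  [load 95/170]
  105 → break 8 (new)  [load 105/170]
8 commercial breaks opened.

8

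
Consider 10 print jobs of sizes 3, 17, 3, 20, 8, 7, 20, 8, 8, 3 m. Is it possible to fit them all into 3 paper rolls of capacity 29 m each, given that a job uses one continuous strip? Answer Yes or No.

No

Total = 97 m; ⌈97/29⌉ = 4.
At least 4 paper rolls are required, but only 3 are allowed.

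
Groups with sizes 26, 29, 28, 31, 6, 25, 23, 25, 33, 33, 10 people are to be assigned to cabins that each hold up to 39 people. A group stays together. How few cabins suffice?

Total = 33 + 33 + 31 + 29 + 28 + 26 + 25 + 25 + 23 + 10 + 6 = 269 people.
Lower bound: ⌈269/39⌉ = 7 cabins.
Also, 9 groups each exceed 39/2 people, and no two of those can share a cabin, so at least 9 cabins are needed.
A packing using 9 cabins:
  cabin 1: 33 + 6 = 39
  cabin 2: 33 = 33
  cabin 3: 31 = 31
  cabin 4: 29 + 10 = 39
  cabin 5: 28 = 28
  cabin 6: 26 = 26
  cabin 7: 25 = 25
  cabin 8: 25 = 25
  cabin 9: 23 = 23
This matches the lower bound, so 9 is optimal.

9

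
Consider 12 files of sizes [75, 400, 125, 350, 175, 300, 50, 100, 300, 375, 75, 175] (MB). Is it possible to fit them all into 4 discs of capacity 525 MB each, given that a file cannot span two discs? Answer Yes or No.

Total = 2500 MB; ⌈2500/525⌉ = 5.
At least 5 discs are required, but only 4 are allowed.

No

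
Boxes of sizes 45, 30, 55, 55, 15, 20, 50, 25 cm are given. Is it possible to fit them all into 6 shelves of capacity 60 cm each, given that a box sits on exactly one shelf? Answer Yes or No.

Yes

A valid assignment using 6 shelves:
  shelf 1: 55 = 55
  shelf 2: 55 = 55
  shelf 3: 50 = 50
  shelf 4: 45 + 15 = 60
  shelf 5: 30 + 25 = 55
  shelf 6: 20 = 20
Every load is within 60 cm, so 6 shelves suffice.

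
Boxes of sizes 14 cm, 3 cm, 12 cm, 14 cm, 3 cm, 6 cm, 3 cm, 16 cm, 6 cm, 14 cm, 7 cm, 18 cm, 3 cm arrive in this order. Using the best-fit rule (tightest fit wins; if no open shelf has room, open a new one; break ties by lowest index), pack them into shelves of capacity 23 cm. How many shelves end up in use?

  14 → shelf 1 (new)  [load 14/23]
  3 → shelf 1  [load 17/23]
  12 → shelf 2 (new)  [load 12/23]
  14 → shelf 3 (new)  [load 14/23]
  3 → shelf 1  [load 20/23]
  6 → shelf 3  [load 20/23]
  3 → shelf 1  [load 23/23]
  16 → shelf 4 (new)  [load 16/23]
  6 → shelf 4  [load 22/23]
  14 → shelf 5 (new)  [load 14/23]
  7 → shelf 5  [load 21/23]
  18 → shelf 6 (new)  [load 18/23]
  3 → shelf 3  [load 23/23]
6 shelves opened.

6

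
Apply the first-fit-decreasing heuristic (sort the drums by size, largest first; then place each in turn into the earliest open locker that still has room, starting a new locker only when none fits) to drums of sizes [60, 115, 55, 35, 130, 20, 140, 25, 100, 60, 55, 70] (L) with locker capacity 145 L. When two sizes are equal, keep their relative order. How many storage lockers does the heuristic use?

Sorted descending: 140, 130, 115, 100, 70, 60, 60, 55, 55, 35, 25, 20.
  140 → locker 1 (new)  [load 140/145]
  130 → locker 2 (new)  [load 130/145]
  115 → locker 3 (new)  [load 115/145]
  100 → locker 4 (new)  [load 100/145]
  70 → locker 5 (new)  [load 70/145]
  60 → locker 5  [load 130/145]
  60 → locker 6 (new)  [load 60/145]
  55 → locker 6  [load 115/145]
  55 → locker 7 (new)  [load 55/145]
  35 → locker 4  [load 135/145]
  25 → locker 3  [load 140/145]
  20 → locker 6  [load 135/145]
7 storage lockers opened.

7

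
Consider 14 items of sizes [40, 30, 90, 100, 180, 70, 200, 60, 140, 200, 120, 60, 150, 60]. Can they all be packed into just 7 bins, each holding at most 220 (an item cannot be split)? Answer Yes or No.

No

Total = 1500; ⌈1500/220⌉ = 7.
The bound of 7 does not rule out 7, but exhaustive search shows no assignment into 7 bins of capacity 220 exists — the minimum is 8.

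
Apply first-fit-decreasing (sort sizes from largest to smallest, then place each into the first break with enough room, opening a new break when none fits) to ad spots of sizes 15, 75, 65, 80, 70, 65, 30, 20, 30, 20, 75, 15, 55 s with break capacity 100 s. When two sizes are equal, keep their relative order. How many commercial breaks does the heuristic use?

Sorted descending: 80, 75, 75, 70, 65, 65, 55, 30, 30, 20, 20, 15, 15.
  80 → break 1 (new)  [load 80/100]
  75 → break 2 (new)  [load 75/100]
  75 → break 3 (new)  [load 75/100]
  70 → break 4 (new)  [load 70/100]
  65 → break 5 (new)  [load 65/100]
  65 → break 6 (new)  [load 65/100]
  55 → break 7 (new)  [load 55/100]
  30 → break 4  [load 100/100]
  30 → break 5  [load 95/100]
  20 → break 1  [load 100/100]
  20 → break 2  [load 95/100]
  15 → break 3  [load 90/100]
  15 → break 6  [load 80/100]
7 commercial breaks opened.

7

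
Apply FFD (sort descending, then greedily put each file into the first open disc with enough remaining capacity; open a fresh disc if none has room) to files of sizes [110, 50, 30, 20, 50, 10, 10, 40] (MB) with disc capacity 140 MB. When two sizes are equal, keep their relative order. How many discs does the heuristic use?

3

Sorted descending: 110, 50, 50, 40, 30, 20, 10, 10.
  110 → disc 1 (new)  [load 110/140]
  50 → disc 2 (new)  [load 50/140]
  50 → disc 2  [load 100/140]
  40 → disc 2  [load 140/140]
  30 → disc 1  [load 140/140]
  20 → disc 3 (new)  [load 20/140]
  10 → disc 3  [load 30/140]
  10 → disc 3  [load 40/140]
3 discs opened.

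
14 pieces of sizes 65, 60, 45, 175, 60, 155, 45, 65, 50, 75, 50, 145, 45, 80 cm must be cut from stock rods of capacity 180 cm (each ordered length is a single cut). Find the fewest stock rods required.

7

Total = 175 + 155 + 145 + 80 + 75 + 65 + 65 + 60 + 60 + 50 + 50 + 45 + 45 + 45 = 1115 cm.
Lower bound: ⌈1115/180⌉ = 7 stock rods.
A packing using 7 stock rods:
  stock rod 1: 175 = 175
  stock rod 2: 155 = 155
  stock rod 3: 145 = 145
  stock rod 4: 80 + 75 = 155
  stock rod 5: 65 + 65 + 50 = 180
  stock rod 6: 60 + 60 + 50 = 170
  stock rod 7: 45 + 45 + 45 = 135
This matches the lower bound, so 7 is optimal.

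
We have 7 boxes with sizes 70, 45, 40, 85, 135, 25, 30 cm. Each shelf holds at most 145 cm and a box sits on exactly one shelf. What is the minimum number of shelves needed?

4

Total = 135 + 85 + 70 + 45 + 40 + 30 + 25 = 430 cm.
Lower bound: ⌈430/145⌉ = 3 shelves.
A packing using 4 shelves:
  shelf 1: 135 = 135
  shelf 2: 85 + 45 = 130
  shelf 3: 70 + 40 + 30 = 140
  shelf 4: 25 = 25
No arrangement into 3 shelves stays within capacity, so 4 is optimal.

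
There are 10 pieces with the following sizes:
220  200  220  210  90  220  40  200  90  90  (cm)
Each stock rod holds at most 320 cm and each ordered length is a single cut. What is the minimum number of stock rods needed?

Total = 220 + 220 + 220 + 210 + 200 + 200 + 90 + 90 + 90 + 40 = 1580 cm.
Lower bound: ⌈1580/320⌉ = 5 stock rods.
Also, 6 pieces each exceed 160 cm, and no two of those can share a stock rod, so at least 6 stock rods are needed.
A packing using 6 stock rods:
  stock rod 1: 220 + 90 = 310
  stock rod 2: 220 + 90 = 310
  stock rod 3: 220 + 90 = 310
  stock rod 4: 210 + 40 = 250
  stock rod 5: 200 = 200
  stock rod 6: 200 = 200
This matches the lower bound, so 6 is optimal.

6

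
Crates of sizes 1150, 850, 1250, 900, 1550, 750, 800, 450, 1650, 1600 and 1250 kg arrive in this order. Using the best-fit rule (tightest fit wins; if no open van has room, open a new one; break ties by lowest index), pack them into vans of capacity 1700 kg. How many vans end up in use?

8

  1150 → van 1 (new)  [load 1150/1700]
  850 → van 2 (new)  [load 850/1700]
  1250 → van 3 (new)  [load 1250/1700]
  900 → van 4 (new)  [load 900/1700]
  1550 → van 5 (new)  [load 1550/1700]
  750 → van 4  [load 1650/1700]
  800 → van 2  [load 1650/1700]
  450 → van 3  [load 1700/1700]
  1650 → van 6 (new)  [load 1650/1700]
  1600 → van 7 (new)  [load 1600/1700]
  1250 → van 8 (new)  [load 1250/1700]
8 vans opened.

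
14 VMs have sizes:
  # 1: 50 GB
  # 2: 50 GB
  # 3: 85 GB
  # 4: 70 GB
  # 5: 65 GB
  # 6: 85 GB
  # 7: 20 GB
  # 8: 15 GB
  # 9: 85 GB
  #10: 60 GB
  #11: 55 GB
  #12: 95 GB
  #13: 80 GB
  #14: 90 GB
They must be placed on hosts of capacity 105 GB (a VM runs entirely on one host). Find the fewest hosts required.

Total = 95 + 90 + 85 + 85 + 85 + 80 + 70 + 65 + 60 + 55 + 50 + 50 + 20 + 15 = 905 GB.
Lower bound: ⌈905/105⌉ = 9 hosts.
Also, 10 VMs each exceed 105/2 GB, and no two of those can share a host, so at least 10 hosts are needed.
A packing using 11 hosts:
  host 1: 95 = 95
  host 2: 90 + 15 = 105
  host 3: 85 + 20 = 105
  host 4: 85 = 85
  host 5: 85 = 85
  host 6: 80 = 80
  host 7: 70 = 70
  host 8: 65 = 65
  host 9: 60 = 60
  host 10: 55 + 50 = 105
  host 11: 50 = 50
No arrangement into 10 hosts stays within capacity, so 11 is optimal.

11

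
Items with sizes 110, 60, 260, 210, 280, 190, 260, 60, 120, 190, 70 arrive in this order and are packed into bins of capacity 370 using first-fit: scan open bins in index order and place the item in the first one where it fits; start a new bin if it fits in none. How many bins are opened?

6

  110 → bin 1 (new)  [load 110/370]
  60 → bin 1  [load 170/370]
  260 → bin 2 (new)  [load 260/370]
  210 → bin 3 (new)  [load 210/370]
  280 → bin 4 (new)  [load 280/370]
  190 → bin 1  [load 360/370]
  260 → bin 5 (new)  [load 260/370]
  60 → bin 2  [load 320/370]
  120 → bin 3  [load 330/370]
  190 → bin 6 (new)  [load 190/370]
  70 → bin 4  [load 350/370]
6 bins opened.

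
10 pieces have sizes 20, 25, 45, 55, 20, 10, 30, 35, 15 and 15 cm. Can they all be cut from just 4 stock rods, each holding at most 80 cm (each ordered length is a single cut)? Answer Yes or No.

A valid assignment using 4 stock rods:
  stock rod 1: 55 + 25 = 80
  stock rod 2: 45 + 35 = 80
  stock rod 3: 30 + 20 + 20 + 10 = 80
  stock rod 4: 15 + 15 = 30
Every load is within 80 cm, so 4 stock rods suffice.

Yes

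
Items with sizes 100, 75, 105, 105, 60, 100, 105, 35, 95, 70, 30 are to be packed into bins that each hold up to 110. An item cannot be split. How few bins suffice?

Total = 105 + 105 + 105 + 100 + 100 + 95 + 75 + 70 + 60 + 35 + 30 = 880.
Lower bound: ⌈880/110⌉ = 8 bins.
Also, 9 items each exceed 55, and no two of those can share a bin, so at least 9 bins are needed.
A packing using 9 bins:
  bin 1: 105 = 105
  bin 2: 105 = 105
  bin 3: 105 = 105
  bin 4: 100 = 100
  bin 5: 100 = 100
  bin 6: 95 = 95
  bin 7: 75 + 35 = 110
  bin 8: 70 + 30 = 100
  bin 9: 60 = 60
This matches the lower bound, so 9 is optimal.

9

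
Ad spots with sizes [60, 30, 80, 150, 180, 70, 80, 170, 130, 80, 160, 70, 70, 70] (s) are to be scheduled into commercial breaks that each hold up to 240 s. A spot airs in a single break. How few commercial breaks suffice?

6

Total = 180 + 170 + 160 + 150 + 130 + 80 + 80 + 80 + 70 + 70 + 70 + 70 + 60 + 30 = 1400 s.
Lower bound: ⌈1400/240⌉ = 6 commercial breaks.
A packing using 6 commercial breaks:
  break 1: 180 + 60 = 240
  break 2: 170 + 70 = 240
  break 3: 160 + 80 = 240
  break 4: 150 + 80 = 230
  break 5: 130 + 80 + 30 = 240
  break 6: 70 + 70 + 70 = 210
This matches the lower bound, so 6 is optimal.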